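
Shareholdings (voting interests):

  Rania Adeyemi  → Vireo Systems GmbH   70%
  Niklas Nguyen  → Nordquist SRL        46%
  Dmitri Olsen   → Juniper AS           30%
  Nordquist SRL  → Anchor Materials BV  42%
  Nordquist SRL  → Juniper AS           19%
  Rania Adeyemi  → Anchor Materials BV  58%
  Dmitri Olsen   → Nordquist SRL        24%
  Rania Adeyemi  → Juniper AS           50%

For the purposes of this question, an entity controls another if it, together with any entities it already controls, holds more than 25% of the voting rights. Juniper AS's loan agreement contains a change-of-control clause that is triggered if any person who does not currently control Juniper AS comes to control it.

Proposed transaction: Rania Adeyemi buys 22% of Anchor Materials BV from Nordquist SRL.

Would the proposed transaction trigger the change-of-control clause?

The purchase adds only to Rania's holdings (Nordquist's stake shrinks), so Rania is the only person who could newly come to control Juniper.
Rania holds 50% of Juniper, so Rania controls Juniper.
So Rania already controls Juniper before the transaction.
After the purchase, Rania's direct stake in Anchor rises to 58% + 22% = 80%, and Nordquist's stake falls to 20%.
Rania controlled Juniper already, so this is not a new person acquiring control; every other person's position is unchanged or reduced.
No new person acquires control, so the clause is not triggered.

No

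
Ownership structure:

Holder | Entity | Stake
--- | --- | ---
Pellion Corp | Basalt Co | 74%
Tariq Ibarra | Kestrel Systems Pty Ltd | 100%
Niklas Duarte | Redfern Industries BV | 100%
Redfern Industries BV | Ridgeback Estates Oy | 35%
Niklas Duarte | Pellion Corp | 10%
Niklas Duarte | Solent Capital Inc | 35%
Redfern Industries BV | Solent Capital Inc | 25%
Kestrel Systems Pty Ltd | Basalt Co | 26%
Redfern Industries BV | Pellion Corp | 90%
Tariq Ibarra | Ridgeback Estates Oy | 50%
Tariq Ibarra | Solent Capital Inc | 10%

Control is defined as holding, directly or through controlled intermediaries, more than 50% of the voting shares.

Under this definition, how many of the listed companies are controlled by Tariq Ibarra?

1

Tariq holds 100% of Kestrel, so Tariq controls Kestrel.
No other company's threshold is met.
Tariq controls 1 company.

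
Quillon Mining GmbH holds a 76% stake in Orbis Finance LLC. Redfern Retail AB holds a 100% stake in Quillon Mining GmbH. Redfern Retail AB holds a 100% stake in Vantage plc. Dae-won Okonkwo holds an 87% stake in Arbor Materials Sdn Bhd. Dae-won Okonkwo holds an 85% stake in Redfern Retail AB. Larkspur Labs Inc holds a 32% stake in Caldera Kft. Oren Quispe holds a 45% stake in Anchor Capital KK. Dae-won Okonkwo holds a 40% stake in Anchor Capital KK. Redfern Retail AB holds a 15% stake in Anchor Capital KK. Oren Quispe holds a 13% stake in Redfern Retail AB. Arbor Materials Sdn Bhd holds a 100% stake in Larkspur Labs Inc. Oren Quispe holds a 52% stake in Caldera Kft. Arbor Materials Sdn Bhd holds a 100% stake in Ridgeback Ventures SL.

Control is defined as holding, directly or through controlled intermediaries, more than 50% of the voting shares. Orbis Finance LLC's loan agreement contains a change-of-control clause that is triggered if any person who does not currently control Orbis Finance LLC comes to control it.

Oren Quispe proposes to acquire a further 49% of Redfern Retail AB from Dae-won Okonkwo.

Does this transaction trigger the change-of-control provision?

Yes

The purchase adds only to Oren's holdings (Dae-won's stake shrinks), so Oren is the only person who could newly come to control Orbis.
Oren holds 52% of Caldera, so Oren controls Caldera.
Neither Oren nor any entity Oren controls holds any voting interest in Orbis.
So before the transaction, Oren does not control Orbis.
After the purchase, Oren's direct stake in Redfern rises to 13% + 49% = 62%, and Dae-won's stake falls to 36%.
Oren holds 62% of Redfern, so Oren controls Redfern.
Redfern holds 100% of Quillon, so Oren controls Quillon.
Quillon holds 76% of Orbis, so Oren controls Orbis.
Oren did not control Orbis before and does after, so the clause is triggered.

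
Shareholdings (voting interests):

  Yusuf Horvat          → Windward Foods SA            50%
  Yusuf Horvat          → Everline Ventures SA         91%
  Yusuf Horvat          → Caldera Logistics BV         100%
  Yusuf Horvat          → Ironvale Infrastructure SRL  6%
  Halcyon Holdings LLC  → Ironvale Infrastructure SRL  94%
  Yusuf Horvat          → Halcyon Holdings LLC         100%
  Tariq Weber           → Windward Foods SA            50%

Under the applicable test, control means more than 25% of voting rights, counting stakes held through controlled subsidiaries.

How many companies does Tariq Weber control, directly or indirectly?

1

Tariq holds 50% of Windward, so Tariq controls Windward.
No other company's threshold is met.
Tariq controls 1 company.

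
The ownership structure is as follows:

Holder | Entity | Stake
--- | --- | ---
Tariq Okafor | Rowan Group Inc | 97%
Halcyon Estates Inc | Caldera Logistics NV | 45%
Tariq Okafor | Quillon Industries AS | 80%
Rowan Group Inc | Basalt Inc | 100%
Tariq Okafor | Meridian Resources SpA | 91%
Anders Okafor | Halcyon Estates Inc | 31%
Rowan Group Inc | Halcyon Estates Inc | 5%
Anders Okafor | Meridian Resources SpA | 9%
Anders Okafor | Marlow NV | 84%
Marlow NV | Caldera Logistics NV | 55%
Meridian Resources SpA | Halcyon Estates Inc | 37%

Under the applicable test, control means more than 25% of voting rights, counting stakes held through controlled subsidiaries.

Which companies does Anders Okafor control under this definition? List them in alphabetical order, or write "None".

Caldera Logistics NV, Halcyon Estates Inc, Marlow NV

Anders holds 31% of Halcyon, so Anders controls Halcyon.
Anders holds 84% of Marlow, so Anders controls Marlow.
Marlow and Halcyon together hold 55% + 45% = 100% of Caldera, so Anders controls Caldera.
No other company's threshold is met.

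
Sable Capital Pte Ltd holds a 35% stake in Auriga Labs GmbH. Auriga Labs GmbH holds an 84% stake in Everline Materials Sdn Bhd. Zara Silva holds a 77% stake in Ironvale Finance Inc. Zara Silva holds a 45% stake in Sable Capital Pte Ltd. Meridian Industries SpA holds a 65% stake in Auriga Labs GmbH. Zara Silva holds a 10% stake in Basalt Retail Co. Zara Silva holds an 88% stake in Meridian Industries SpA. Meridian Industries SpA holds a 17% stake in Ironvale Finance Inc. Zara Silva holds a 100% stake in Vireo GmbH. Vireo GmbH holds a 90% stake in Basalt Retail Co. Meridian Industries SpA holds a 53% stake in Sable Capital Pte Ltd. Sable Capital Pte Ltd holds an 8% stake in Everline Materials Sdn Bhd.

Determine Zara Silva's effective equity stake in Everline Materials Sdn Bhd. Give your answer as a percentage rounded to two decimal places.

82.32%

Zara reaches Everline along 5 paths.
Via Sable → Auriga: 45% × 35% × 84% = 13.23%.
Via Meridian → Sable → Auriga: 88% × 53% × 35% × 84% = 13.71216%.
Via Meridian → Auriga: 88% × 65% × 84% = 48.048%.
Via Sable: 45% × 8% = 3.6%.
Via Meridian → Sable: 88% × 53% × 8% = 3.7312%.
Total: 13.23% + 13.71216% + 48.048% + 3.6% + 3.7312% = 82.32136%.
Rounded: 82.32%.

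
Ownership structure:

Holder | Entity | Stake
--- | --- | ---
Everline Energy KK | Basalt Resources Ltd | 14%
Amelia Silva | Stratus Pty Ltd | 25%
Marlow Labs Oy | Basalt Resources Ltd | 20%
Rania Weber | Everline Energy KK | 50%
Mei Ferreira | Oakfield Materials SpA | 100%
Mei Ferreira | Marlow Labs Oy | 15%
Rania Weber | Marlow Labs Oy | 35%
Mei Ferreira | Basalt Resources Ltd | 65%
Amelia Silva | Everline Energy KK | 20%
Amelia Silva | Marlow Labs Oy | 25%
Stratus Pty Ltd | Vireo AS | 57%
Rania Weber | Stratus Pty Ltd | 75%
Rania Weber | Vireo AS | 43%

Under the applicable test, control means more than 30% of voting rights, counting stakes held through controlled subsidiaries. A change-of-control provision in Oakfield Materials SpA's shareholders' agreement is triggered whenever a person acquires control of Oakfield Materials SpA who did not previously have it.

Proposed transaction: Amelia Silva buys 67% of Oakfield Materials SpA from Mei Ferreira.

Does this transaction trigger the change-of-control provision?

Yes

The purchase adds only to Amelia's holdings (Mei's stake shrinks), so Amelia is the only person who could newly come to control Oakfield.
Amelia's largest direct stake is 25% in Marlow, which does not meet the threshold, so Amelia controls no company.
Neither Amelia nor any entity Amelia controls holds any voting interest in Oakfield.
So before the transaction, Amelia does not control Oakfield.
After the purchase, Amelia holds 67% of Oakfield directly, and Mei's stake falls to 33%.
Amelia holds 67% of Oakfield, so Amelia controls Oakfield.
Amelia did not control Oakfield before and does after, so the clause is triggered.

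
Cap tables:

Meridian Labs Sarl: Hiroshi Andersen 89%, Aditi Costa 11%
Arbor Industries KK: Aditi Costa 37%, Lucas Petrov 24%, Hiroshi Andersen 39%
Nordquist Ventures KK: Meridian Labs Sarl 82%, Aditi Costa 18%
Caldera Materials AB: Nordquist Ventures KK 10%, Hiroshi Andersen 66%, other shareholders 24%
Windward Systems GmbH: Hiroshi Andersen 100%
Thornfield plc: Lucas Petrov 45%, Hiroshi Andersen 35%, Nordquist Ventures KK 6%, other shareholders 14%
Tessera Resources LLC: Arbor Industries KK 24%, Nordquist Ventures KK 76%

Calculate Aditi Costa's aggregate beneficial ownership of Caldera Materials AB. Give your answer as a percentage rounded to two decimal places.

2.70%

Aditi reaches Caldera along 2 paths.
Via Meridian → Nordquist: 11% × 82% × 10% = 0.902%.
Via Nordquist: 18% × 10% = 1.8%.
Total: 0.902% + 1.8% = 2.702%.
Rounded: 2.70%.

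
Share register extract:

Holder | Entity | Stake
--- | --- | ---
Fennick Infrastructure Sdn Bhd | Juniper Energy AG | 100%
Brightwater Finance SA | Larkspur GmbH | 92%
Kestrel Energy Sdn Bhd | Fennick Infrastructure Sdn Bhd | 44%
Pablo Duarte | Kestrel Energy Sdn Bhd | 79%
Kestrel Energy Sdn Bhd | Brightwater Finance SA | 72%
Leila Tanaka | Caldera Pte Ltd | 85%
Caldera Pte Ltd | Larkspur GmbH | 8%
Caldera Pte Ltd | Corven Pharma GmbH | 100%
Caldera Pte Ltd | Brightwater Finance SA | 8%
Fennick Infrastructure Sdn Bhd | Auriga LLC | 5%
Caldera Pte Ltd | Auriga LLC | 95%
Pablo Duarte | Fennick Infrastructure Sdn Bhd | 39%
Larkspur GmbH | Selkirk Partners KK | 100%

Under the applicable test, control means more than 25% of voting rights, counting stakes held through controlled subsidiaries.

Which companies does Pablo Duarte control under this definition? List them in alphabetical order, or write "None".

Brightwater Finance SA, Fennick Infrastructure Sdn Bhd, Juniper Energy AG, Kestrel Energy Sdn Bhd, Larkspur GmbH, Selkirk Partners KK

Pablo holds 79% of Kestrel, so Pablo controls Kestrel.
Kestrel holds 72% of Brightwater, so Pablo controls Brightwater.
Brightwater holds 92% of Larkspur, so Pablo controls Larkspur.
Kestrel and Pablo together hold 44% + 39% = 83% of Fennick, so Pablo controls Fennick.
Larkspur holds 100% of Selkirk, so Pablo controls Selkirk.
Fennick holds 100% of Juniper, so Pablo controls Juniper.
No other company's threshold is met.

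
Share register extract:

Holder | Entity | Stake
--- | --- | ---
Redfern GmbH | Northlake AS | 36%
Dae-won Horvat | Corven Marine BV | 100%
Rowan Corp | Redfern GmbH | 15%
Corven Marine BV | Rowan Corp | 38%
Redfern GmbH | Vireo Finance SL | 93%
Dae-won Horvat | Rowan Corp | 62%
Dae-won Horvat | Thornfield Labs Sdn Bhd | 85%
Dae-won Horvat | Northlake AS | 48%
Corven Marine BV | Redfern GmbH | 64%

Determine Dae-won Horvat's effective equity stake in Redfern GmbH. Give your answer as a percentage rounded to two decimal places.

Dae-won reaches Redfern along 3 paths.
Via Corven → Rowan: 100% × 38% × 15% = 5.7%.
Via Rowan: 62% × 15% = 9.3%.
Via Corven: 100% × 64% = 64%.
Total: 5.7% + 9.3% + 64% = 79%.
Rounded: 79.00%.

79.00%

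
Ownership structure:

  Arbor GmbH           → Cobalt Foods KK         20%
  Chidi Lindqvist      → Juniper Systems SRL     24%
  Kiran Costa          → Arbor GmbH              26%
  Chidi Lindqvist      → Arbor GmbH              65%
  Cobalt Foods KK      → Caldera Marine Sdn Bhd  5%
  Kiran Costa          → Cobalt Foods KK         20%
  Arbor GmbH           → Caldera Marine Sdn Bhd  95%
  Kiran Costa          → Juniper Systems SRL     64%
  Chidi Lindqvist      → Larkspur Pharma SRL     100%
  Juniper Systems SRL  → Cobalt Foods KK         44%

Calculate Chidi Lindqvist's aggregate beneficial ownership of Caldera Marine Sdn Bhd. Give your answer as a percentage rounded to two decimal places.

Chidi reaches Caldera along 3 paths.
Via Arbor: 65% × 95% = 61.75%.
Via Juniper → Cobalt: 24% × 44% × 5% = 0.528%.
Via Arbor → Cobalt: 65% × 20% × 5% = 0.65%.
Total: 61.75% + 0.528% + 0.65% = 62.928%.
Rounded: 62.93%.

62.93%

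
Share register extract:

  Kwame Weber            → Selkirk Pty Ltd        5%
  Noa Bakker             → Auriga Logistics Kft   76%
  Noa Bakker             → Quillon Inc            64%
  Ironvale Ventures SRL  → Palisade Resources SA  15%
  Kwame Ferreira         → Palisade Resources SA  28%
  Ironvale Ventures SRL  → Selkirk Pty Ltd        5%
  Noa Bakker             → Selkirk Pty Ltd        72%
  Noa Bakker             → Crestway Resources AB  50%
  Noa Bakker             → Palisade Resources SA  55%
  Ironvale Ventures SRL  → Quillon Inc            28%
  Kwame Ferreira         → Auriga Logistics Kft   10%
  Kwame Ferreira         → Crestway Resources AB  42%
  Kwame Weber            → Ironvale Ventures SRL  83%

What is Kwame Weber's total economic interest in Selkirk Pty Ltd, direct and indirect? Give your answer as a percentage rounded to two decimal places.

9.15%

Kwame Weber reaches Selkirk along 2 paths.
Via Ironvale: 83% × 5% = 4.15%.
Direct stake: 5% = 5%.
Total: 4.15% + 5% = 9.15%.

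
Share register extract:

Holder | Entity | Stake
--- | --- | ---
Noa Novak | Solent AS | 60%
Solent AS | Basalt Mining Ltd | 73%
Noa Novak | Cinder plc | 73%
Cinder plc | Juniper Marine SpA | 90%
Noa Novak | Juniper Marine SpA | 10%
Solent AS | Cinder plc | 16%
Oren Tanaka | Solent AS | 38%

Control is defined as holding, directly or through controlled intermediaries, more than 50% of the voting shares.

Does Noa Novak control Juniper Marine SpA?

Noa holds 60% of Solent, so Noa controls Solent.
Noa and Solent together hold 73% + 16% = 89% of Cinder, so Noa controls Cinder.
Noa and Cinder together hold 10% + 90% = 100% of Juniper, so Noa controls Juniper.

Yes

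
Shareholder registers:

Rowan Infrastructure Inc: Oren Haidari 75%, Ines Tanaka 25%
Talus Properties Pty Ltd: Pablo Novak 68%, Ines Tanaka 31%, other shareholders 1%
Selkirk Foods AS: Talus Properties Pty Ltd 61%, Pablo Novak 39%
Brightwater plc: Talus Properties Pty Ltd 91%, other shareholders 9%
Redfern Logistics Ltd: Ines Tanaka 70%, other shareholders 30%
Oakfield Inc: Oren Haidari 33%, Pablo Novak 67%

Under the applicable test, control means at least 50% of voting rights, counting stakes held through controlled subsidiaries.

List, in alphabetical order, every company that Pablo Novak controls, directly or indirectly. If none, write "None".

Brightwater plc, Oakfield Inc, Selkirk Foods AS, Talus Properties Pty Ltd

Pablo holds 68% of Talus, so Pablo controls Talus.
Talus and Pablo together hold 61% + 39% = 100% of Selkirk, so Pablo controls Selkirk.
Talus holds 91% of Brightwater, so Pablo controls Brightwater.
Pablo holds 67% of Oakfield, so Pablo controls Oakfield.
No other company's threshold is met.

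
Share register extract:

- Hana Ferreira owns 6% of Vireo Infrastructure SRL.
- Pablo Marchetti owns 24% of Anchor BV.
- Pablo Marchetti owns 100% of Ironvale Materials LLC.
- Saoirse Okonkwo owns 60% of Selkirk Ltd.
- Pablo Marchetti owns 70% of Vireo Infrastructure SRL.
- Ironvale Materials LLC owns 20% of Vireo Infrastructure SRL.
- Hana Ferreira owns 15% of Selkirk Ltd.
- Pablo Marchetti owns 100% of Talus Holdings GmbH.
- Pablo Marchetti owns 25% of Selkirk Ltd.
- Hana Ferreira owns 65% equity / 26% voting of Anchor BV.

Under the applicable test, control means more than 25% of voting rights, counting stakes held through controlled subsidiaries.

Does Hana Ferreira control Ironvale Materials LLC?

Hana holds 26% of Anchor, so Hana controls Anchor.
Neither Hana nor any entity Hana controls holds any voting interest in Ironvale.
So Hana does not control Ironvale.

No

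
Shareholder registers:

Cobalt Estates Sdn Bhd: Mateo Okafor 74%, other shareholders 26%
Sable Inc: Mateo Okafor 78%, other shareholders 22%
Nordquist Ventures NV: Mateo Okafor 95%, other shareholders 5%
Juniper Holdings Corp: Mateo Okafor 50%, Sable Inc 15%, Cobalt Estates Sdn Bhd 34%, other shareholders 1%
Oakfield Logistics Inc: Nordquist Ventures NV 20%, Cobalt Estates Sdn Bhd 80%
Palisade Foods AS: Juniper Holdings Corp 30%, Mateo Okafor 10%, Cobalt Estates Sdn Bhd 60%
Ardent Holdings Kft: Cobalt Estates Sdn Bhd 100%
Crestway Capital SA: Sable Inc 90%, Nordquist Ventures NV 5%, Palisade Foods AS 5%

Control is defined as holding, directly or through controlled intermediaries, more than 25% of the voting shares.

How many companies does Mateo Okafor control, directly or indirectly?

Mateo holds 74% of Cobalt, so Mateo controls Cobalt.
Mateo holds 78% of Sable, so Mateo controls Sable.
Mateo holds 95% of Nordquist, so Mateo controls Nordquist.
Mateo and Sable and Cobalt together hold 50% + 15% + 34% = 99% of Juniper, so Mateo controls Juniper.
Nordquist and Cobalt together hold 20% + 80% = 100% of Oakfield, so Mateo controls Oakfield.
Juniper and Mateo and Cobalt together hold 30% + 10% + 60% = 100% of Palisade, so Mateo controls Palisade.
Cobalt holds 100% of Ardent, so Mateo controls Ardent.
Sable and Nordquist and Palisade together hold 90% + 5% + 5% = 100% of Crestway, so Mateo controls Crestway.
Mateo controls 8 companies.

8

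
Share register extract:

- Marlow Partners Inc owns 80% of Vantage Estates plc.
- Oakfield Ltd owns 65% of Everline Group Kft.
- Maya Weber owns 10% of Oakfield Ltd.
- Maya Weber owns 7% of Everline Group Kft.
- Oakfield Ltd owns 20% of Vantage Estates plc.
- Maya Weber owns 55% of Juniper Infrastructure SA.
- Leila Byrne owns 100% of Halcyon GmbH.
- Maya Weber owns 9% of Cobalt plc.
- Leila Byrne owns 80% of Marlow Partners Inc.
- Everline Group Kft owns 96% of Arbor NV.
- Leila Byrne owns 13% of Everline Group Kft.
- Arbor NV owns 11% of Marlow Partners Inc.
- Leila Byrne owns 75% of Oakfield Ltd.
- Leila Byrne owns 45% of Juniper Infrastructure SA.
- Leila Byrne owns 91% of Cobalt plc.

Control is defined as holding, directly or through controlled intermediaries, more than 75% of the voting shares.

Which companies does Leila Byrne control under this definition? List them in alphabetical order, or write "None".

Leila holds 91% of Cobalt, so Leila controls Cobalt.
Leila holds 80% of Marlow, so Leila controls Marlow.
Marlow holds 80% of Vantage, so Leila controls Vantage.
Leila holds 100% of Halcyon, so Leila controls Halcyon.
No other company's threshold is met.

Cobalt plc, Halcyon GmbH, Marlow Partners Inc, Vantage Estates plc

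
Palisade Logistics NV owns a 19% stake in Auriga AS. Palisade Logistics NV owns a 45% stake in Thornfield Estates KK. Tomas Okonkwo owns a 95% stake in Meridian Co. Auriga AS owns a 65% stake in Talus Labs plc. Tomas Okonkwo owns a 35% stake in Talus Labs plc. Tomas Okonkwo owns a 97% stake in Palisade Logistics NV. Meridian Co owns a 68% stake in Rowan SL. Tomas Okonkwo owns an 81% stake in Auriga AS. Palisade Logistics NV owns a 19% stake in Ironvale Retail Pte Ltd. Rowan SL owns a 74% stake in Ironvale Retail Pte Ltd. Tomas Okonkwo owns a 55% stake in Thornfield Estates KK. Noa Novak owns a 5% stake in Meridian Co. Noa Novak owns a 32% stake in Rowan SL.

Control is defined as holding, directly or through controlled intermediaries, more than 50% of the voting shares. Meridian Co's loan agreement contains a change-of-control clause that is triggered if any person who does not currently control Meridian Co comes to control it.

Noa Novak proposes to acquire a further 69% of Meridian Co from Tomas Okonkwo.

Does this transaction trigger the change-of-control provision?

The purchase adds only to Noa's holdings (Tomas's stake shrinks), so Noa is the only person who could newly come to control Meridian.
Noa's largest direct stake is 32% in Rowan, which does not meet the threshold, so Noa controls no company.
In Meridian, Noa's side holds only 5%, not > 50%.
So before the transaction, Noa does not control Meridian.
After the purchase, Noa's direct stake in Meridian rises to 5% + 69% = 74%, and Tomas's stake falls to 26%.
Noa holds 74% of Meridian, so Noa controls Meridian.
Noa did not control Meridian before and does after, so the clause is triggered.

Yes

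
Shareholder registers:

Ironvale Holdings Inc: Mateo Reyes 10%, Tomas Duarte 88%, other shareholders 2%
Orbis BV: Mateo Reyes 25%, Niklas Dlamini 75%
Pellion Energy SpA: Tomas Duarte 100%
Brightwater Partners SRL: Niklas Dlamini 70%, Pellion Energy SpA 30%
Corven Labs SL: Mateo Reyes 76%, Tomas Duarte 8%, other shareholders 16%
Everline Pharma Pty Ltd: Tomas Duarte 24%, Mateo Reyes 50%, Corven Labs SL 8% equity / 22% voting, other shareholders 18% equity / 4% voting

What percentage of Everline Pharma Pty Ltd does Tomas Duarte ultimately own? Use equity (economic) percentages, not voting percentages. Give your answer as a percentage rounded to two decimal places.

Tomas reaches Everline along 2 paths.
Direct stake: 24% = 24%.
Via Corven: 8% × 8% = 0.64%.
Total: 24% + 0.64% = 24.64%.

24.64%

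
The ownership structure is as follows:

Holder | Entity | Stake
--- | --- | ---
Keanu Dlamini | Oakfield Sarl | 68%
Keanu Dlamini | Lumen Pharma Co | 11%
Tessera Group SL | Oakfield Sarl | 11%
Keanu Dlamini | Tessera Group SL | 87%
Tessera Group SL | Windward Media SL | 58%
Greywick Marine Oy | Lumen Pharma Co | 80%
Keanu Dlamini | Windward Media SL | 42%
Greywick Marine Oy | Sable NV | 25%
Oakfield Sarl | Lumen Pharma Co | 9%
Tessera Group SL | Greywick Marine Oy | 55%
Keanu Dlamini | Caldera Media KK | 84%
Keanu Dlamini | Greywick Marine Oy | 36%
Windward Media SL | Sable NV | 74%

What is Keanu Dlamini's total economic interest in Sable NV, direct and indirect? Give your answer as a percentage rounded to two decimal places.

89.38%

Keanu reaches Sable along 4 paths.
Via Tessera → Greywick: 87% × 55% × 25% = 11.9625%.
Via Greywick: 36% × 25% = 9%.
Via Windward: 42% × 74% = 31.08%.
Via Tessera → Windward: 87% × 58% × 74% = 37.3404%.
Total: 11.9625% + 9% + 31.08% + 37.3404% = 89.3829%.
Rounded: 89.38%.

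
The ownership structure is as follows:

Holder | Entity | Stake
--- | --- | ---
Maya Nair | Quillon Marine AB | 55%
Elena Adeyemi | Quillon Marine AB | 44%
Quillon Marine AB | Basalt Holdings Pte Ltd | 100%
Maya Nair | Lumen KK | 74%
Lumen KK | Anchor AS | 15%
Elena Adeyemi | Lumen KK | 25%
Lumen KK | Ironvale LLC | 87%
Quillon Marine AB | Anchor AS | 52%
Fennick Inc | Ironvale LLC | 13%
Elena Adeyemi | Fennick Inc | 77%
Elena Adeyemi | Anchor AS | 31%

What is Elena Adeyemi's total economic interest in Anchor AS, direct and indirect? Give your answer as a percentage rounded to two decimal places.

Elena reaches Anchor along 3 paths.
Direct stake: 31% = 31%.
Via Quillon: 44% × 52% = 22.88%.
Via Lumen: 25% × 15% = 3.75%.
Total: 31% + 22.88% + 3.75% = 57.63%.

57.63%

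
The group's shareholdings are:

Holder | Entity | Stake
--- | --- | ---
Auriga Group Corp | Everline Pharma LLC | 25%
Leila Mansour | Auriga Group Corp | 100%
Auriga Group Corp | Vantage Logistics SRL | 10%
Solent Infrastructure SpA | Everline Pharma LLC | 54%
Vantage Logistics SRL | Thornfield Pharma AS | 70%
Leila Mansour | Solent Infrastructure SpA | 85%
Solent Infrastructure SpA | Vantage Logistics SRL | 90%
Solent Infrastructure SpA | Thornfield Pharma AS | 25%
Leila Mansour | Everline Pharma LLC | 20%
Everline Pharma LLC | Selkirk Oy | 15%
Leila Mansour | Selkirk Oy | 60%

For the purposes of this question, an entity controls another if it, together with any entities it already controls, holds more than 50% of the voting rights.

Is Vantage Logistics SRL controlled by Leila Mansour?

Yes

Leila holds 85% of Solent, so Leila controls Solent.
Leila holds 100% of Auriga, so Leila controls Auriga.
Solent and Auriga together hold 90% + 10% = 100% of Vantage, so Leila controls Vantage.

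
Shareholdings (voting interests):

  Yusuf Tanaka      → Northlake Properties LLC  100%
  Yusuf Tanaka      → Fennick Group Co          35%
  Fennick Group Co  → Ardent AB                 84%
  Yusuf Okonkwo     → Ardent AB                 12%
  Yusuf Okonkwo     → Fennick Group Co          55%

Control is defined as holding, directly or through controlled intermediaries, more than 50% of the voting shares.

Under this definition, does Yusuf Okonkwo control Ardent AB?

Yes

Yusuf Okonkwo holds 55% of Fennick, so Yusuf Okonkwo controls Fennick.
Fennick and Yusuf Okonkwo together hold 84% + 12% = 96% of Ardent, so Yusuf Okonkwo controls Ardent.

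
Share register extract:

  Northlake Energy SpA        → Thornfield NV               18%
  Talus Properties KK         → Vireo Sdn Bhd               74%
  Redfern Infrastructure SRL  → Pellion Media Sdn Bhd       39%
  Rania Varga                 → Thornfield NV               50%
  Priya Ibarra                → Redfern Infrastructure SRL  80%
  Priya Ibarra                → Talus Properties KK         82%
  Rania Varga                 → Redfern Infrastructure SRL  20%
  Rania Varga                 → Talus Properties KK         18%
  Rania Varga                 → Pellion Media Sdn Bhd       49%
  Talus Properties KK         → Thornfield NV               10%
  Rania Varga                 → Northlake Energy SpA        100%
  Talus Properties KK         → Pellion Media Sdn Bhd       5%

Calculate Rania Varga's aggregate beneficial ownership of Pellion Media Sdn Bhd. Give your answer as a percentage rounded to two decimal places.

57.70%

Rania reaches Pellion along 3 paths.
Via Talus: 18% × 5% = 0.9%.
Via Redfern: 20% × 39% = 7.8%.
Direct stake: 49% = 49%.
Total: 0.9% + 7.8% + 49% = 57.7%.
Rounded: 57.70%.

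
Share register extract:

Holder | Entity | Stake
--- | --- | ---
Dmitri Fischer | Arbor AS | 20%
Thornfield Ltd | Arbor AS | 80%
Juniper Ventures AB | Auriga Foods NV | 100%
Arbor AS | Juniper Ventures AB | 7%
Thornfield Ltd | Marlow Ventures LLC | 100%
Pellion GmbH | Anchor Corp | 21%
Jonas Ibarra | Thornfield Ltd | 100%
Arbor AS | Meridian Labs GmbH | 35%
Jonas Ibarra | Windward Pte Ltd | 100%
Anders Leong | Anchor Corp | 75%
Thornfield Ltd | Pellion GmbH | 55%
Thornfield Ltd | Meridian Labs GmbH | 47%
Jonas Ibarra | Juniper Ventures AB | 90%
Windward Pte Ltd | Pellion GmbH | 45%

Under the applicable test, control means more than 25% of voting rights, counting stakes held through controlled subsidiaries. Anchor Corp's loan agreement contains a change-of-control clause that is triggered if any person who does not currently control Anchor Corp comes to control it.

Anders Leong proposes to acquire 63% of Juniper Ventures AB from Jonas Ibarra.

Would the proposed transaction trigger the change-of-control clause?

The purchase adds only to Anders's holdings (Jonas's stake shrinks), so Anders is the only person who could newly come to control Anchor.
Anders holds 75% of Anchor, so Anders controls Anchor.
So Anders already controls Anchor before the transaction.
After the purchase, Anders holds 63% of Juniper directly, and Jonas's stake falls to 27%.
Anders controlled Anchor already, so this is not a new person acquiring control; every other person's position is unchanged or reduced.
No new person acquires control, so the clause is not triggered.

No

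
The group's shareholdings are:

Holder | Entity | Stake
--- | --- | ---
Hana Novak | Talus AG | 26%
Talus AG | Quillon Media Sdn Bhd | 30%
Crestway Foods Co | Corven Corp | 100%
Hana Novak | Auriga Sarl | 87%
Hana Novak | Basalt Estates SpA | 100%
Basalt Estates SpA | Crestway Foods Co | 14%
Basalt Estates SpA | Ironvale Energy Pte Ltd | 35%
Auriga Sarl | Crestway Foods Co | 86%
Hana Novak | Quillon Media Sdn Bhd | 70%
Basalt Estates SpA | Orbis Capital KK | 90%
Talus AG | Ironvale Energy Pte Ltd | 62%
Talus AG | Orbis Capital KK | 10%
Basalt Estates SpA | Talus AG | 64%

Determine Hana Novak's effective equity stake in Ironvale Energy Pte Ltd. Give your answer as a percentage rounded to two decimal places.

Hana reaches Ironvale along 3 paths.
Via Talus: 26% × 62% = 16.12%.
Via Basalt → Talus: 100% × 64% × 62% = 39.68%.
Via Basalt: 100% × 35% = 35%.
Total: 16.12% + 39.68% + 35% = 90.8%.
Rounded: 90.80%.

90.80%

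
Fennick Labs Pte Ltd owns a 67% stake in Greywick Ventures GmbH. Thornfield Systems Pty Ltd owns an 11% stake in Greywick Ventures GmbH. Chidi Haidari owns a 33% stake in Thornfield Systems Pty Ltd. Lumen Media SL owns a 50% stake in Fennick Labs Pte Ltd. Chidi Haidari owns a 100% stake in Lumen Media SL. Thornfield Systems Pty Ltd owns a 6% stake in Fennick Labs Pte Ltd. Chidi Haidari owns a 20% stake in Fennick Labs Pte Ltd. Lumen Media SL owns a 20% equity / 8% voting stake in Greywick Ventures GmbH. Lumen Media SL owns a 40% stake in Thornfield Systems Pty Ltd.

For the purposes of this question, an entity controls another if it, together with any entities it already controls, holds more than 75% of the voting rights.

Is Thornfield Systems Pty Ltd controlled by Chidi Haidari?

No

Chidi holds 100% of Lumen, so Chidi controls Lumen.
In Thornfield, Chidi's side holds only 40% + 33% = 73%, not > 75%.
So Chidi does not control Thornfield.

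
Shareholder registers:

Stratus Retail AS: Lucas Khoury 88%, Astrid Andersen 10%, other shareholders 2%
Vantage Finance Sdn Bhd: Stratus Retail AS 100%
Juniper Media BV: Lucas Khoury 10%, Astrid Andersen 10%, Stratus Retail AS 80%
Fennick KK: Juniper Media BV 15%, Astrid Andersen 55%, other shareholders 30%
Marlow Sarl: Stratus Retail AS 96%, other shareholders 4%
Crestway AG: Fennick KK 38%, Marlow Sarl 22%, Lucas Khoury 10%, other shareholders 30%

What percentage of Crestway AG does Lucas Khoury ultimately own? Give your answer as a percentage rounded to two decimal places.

33.17%

Lucas reaches Crestway along 4 paths.
Via Juniper → Fennick: 10% × 15% × 38% = 0.57%.
Via Stratus → Juniper → Fennick: 88% × 80% × 15% × 38% = 4.0128%.
Via Stratus → Marlow: 88% × 96% × 22% = 18.5856%.
Direct stake: 10% = 10%.
Total: 0.57% + 4.0128% + 18.5856% + 10% = 33.1684%.
Rounded: 33.17%.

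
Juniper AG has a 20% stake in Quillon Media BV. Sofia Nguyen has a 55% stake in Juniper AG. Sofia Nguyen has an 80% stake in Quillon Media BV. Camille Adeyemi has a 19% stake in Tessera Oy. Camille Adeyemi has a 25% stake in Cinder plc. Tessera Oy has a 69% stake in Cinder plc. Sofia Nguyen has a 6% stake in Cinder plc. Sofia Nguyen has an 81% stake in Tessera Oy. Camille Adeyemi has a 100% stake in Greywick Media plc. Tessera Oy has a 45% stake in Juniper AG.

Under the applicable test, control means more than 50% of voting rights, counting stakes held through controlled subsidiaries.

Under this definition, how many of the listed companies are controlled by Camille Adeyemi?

1

Camille holds 100% of Greywick, so Camille controls Greywick.
No other company's threshold is met.
Camille controls 1 company.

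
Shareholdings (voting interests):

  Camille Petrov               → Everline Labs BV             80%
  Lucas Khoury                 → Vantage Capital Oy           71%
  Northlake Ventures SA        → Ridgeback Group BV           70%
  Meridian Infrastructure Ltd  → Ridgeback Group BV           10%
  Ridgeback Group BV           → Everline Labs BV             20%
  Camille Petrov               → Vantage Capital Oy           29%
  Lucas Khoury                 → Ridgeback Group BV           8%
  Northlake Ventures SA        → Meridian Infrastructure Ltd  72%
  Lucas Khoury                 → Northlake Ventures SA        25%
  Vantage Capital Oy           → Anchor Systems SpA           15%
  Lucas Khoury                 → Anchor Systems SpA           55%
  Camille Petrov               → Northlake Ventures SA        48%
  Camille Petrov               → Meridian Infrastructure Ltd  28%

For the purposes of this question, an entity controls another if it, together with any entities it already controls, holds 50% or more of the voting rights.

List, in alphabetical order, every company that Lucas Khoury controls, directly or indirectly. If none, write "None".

Anchor Systems SpA, Vantage Capital Oy

Lucas holds 71% of Vantage, so Lucas controls Vantage.
Lucas and Vantage together hold 55% + 15% = 70% of Anchor, so Lucas controls Anchor.
No other company's threshold is met.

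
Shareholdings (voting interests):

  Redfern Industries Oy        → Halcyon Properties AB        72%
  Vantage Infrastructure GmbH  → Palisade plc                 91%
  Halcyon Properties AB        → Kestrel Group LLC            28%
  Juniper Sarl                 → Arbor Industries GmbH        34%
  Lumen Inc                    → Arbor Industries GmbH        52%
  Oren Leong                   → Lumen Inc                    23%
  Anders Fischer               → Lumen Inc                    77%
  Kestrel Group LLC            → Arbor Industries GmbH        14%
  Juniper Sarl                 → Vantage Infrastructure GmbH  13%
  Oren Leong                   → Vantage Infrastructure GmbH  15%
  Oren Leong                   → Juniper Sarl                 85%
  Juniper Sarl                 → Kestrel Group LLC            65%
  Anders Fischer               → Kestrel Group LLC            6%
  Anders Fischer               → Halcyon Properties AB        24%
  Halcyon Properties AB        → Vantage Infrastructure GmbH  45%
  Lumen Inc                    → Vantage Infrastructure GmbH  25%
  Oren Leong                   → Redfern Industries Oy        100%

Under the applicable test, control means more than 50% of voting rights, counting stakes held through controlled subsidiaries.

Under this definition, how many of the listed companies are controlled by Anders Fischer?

2

Anders holds 77% of Lumen, so Anders controls Lumen.
Lumen holds 52% of Arbor, so Anders controls Arbor.
No other company's threshold is met.
Anders controls 2 companies.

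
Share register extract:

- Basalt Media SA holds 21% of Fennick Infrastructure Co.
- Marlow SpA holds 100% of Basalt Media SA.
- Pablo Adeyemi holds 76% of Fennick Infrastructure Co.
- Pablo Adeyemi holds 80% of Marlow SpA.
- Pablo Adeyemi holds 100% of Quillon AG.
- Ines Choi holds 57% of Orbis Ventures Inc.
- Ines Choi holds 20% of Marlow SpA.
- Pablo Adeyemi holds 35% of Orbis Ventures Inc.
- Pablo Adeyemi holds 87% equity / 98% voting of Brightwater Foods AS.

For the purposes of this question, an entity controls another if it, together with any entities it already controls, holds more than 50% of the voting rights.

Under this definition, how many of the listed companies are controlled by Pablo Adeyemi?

Pablo holds 80% of Marlow, so Pablo controls Marlow.
Marlow holds 100% of Basalt, so Pablo controls Basalt.
Pablo holds 98% of Brightwater, so Pablo controls Brightwater.
Pablo holds 100% of Quillon, so Pablo controls Quillon.
Basalt and Pablo together hold 21% + 76% = 97% of Fennick, so Pablo controls Fennick.
No other company's threshold is met.
Pablo controls 5 companies.

5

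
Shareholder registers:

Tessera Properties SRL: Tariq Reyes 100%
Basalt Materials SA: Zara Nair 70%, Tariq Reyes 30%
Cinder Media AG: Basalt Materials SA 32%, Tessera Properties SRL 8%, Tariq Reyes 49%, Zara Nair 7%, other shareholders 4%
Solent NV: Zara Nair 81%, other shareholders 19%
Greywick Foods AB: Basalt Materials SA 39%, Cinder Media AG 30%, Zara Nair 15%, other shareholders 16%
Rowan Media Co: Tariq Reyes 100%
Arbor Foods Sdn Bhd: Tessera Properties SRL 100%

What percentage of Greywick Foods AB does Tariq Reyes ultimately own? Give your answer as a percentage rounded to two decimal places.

Tariq reaches Greywick along 4 paths.
Via Basalt: 30% × 39% = 11.7%.
Via Basalt → Cinder: 30% × 32% × 30% = 2.88%.
Via Tessera → Cinder: 100% × 8% × 30% = 2.4%.
Via Cinder: 49% × 30% = 14.7%.
Total: 11.7% + 2.88% + 2.4% + 14.7% = 31.68%.

31.68%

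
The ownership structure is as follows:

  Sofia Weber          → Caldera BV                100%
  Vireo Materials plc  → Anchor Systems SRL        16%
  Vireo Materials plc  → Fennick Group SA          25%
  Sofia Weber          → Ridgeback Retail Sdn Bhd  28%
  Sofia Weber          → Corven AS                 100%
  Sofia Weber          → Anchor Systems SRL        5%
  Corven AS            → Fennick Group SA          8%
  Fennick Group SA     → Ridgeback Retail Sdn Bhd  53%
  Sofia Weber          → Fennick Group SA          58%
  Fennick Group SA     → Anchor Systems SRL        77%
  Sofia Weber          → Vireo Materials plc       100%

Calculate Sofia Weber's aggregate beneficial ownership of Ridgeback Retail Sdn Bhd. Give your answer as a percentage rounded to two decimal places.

76.23%

Sofia reaches Ridgeback along 4 paths.
Via Vireo → Fennick: 100% × 25% × 53% = 13.25%.
Via Fennick: 58% × 53% = 30.74%.
Via Corven → Fennick: 100% × 8% × 53% = 4.24%.
Direct stake: 28% = 28%.
Total: 13.25% + 30.74% + 4.24% + 28% = 76.23%.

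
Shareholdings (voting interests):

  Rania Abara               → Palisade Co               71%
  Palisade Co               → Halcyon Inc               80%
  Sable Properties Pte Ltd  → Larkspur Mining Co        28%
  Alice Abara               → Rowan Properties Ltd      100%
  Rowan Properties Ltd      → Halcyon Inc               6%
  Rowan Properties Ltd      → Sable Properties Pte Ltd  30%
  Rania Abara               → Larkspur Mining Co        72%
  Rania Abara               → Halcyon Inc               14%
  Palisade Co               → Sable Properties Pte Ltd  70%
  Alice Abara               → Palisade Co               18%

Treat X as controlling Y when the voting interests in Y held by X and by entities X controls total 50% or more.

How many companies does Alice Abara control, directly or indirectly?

Alice holds 100% of Rowan, so Alice controls Rowan.
No other company's threshold is met.
Alice controls 1 company.

1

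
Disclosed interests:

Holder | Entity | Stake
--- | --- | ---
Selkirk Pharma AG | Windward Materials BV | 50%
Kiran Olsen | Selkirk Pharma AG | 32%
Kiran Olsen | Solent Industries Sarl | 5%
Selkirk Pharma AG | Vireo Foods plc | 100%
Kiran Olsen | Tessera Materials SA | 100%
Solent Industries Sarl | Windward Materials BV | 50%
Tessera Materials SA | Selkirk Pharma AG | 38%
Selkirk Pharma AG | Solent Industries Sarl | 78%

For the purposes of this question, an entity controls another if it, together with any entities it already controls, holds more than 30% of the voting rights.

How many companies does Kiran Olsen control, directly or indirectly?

5

Kiran holds 100% of Tessera, so Kiran controls Tessera.
Kiran and Tessera together hold 32% + 38% = 70% of Selkirk, so Kiran controls Selkirk.
Selkirk and Kiran together hold 78% + 5% = 83% of Solent, so Kiran controls Solent.
Selkirk holds 100% of Vireo, so Kiran controls Vireo.
Selkirk and Solent together hold 50% + 50% = 100% of Windward, so Kiran controls Windward.
Kiran controls 5 companies.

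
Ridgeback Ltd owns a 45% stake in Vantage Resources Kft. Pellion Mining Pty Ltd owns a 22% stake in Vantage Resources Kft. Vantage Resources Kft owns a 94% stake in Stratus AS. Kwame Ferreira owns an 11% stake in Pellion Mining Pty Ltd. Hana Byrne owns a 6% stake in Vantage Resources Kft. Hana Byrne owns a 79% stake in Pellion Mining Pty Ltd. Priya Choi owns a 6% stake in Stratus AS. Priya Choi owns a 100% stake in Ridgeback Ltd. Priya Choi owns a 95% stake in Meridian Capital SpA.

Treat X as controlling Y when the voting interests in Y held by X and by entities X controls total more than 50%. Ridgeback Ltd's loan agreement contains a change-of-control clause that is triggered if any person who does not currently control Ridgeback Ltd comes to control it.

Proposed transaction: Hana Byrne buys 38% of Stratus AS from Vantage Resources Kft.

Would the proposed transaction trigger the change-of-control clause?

The purchase adds only to Hana's holdings (Vantage's stake shrinks), so Hana is the only person who could newly come to control Ridgeback.
Hana holds 79% of Pellion, so Hana controls Pellion.
Neither Hana nor any entity Hana controls holds any voting interest in Ridgeback.
So before the transaction, Hana does not control Ridgeback.
After the purchase, Hana holds 38% of Stratus directly, and Vantage's stake falls to 56%.
Hana's side now holds 38% of Stratus, not > 50%, so Hana still does not control Stratus.
After the transaction, neither Hana nor any entity Hana controls holds a voting interest in Ridgeback, so Hana still does not control it.
No new person acquires control, so the clause is not triggered.

No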